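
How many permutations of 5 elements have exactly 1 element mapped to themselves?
Choose the 1 fixed point C(5,1) = 5, derange the rest: !4 = Σ_{j=0}^{4} (-1)^j·4!/j! = 24 - 24 + 12 - 4 + 1 = 9. Product = 5 × 9 = 45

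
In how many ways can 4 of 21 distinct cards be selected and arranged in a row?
P(21,4) = 21!/(21-4)! = 143640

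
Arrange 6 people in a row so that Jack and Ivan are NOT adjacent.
Total - adjacent = 6! - (6-1)!×2 = 720 - 240 = 480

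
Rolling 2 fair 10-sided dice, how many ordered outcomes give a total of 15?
Coefficient of x^15 in (x + x² + ... + x^10)^2. By inclusion-exclusion on dice exceeding 10: Σ_j (-1)^j C(2,j)·C(15-1-10j, 1) = C(2,0)·C(14,1) - C(2,1)·C(4,1) = 1·14 - 2·4 = 6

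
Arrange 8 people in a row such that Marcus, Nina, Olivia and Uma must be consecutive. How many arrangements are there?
Treat the 4 as one block: (8-4+1)! × 4! = 120 × 24 = 2880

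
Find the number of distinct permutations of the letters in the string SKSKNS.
6! / (1! × 3! × 2!) = 60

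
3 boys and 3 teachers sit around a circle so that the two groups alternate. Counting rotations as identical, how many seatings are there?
Fix one of the boys: (3-1)! ways for the remaining boys, × 3! ways for the teachers = 2 × 6 = 12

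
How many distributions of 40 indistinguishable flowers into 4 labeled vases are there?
C(40+4-1, 4-1) = C(43, 3) = 12341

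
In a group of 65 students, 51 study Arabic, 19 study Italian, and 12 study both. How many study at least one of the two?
|A∪B| = |A| + |B| - |A∩B| = 51 + 19 - 12 = 58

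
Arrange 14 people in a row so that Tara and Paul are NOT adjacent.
Total - adjacent = 14! - (14-1)!×2 = 87178291200 - 12454041600 = 74724249600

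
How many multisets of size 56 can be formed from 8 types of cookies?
C(56+8-1, 8-1) = C(63, 7) = 553270671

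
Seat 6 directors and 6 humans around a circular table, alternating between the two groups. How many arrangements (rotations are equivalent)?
Fix one of the directors: (6-1)! ways for the remaining directors, × 6! ways for the humans = 120 × 720 = 86400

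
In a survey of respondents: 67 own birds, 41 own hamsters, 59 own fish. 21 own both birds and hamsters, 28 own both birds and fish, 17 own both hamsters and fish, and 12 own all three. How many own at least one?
|A∪B∪C| = 67+41+59-21-28-17+12 = 113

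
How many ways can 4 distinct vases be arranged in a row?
4! = 24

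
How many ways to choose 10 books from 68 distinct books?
C(68,10) = 68!/(10!×58!) = 290752384208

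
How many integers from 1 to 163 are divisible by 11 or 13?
⌊163/11⌋ + ⌊163/13⌋ - ⌊163/143⌋ = 14 + 12 - 1 = 25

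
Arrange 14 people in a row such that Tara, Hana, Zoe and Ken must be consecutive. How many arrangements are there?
Treat the 4 as one block: (14-4+1)! × 4! = 39916800 × 24 = 958003200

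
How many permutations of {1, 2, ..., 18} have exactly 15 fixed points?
Choose the 15 fixed points C(18,15) = 816, derange the rest: !3 = Σ_{j=0}^{3} (-1)^j·3!/j! = 6 - 6 + 3 - 1 = 2. Product = 816 × 2 = 1632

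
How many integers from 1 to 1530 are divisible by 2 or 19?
⌊1530/2⌋ + ⌊1530/19⌋ - ⌊1530/38⌋ = 765 + 80 - 40 = 805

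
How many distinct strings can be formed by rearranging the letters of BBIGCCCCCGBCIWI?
15! / (2! × 6! × 1! × 3! × 3!) = 25225200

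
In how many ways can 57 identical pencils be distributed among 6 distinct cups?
C(57+6-1, 6-1) = C(62, 5) = 6471002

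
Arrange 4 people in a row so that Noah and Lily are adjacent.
Treat as block: (4-1)! × 2! = 6 × 2 = 12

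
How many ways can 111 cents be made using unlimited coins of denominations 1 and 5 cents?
Coefficient of x^111 in 1/(1-x^1) · 1/(1-x^5). Use j coins of 5 for j = 0..⌊111/5⌋ = 22, the rest in 1s: 22 + 1 = 23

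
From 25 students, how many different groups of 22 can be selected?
C(25,22) = 25!/(22!×3!) = 2300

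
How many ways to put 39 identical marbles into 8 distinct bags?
C(39+8-1, 8-1) = C(46, 7) = 53524680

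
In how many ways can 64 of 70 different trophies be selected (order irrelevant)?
C(70,64) = 70!/(64!×6!) = 131115985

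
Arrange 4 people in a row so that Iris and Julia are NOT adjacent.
Total - adjacent = 4! - (4-1)!×2 = 24 - 12 = 12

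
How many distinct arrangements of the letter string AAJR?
4! / (2! × 1! × 1!) = 12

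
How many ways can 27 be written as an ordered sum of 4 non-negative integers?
C(27+4-1, 4-1) = C(30, 3) = 4060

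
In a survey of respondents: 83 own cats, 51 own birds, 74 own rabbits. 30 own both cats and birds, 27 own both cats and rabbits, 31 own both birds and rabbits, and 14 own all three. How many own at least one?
|A∪B∪C| = 83+51+74-30-27-31+14 = 134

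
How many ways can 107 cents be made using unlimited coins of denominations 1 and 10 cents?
Coefficient of x^107 in 1/(1-x^1) · 1/(1-x^10). Use j coins of 10 for j = 0..⌊107/10⌋ = 10, the rest in 1s: 10 + 1 = 11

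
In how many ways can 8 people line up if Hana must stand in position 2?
Fix one position: (8-1)! = 5040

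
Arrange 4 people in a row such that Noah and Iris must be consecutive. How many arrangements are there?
Treat the 2 as one block: (4-2+1)! × 2! = 6 × 2 = 12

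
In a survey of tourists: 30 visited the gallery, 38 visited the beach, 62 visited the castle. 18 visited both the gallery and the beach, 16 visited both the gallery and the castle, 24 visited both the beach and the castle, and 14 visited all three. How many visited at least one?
|A∪B∪C| = 30+38+62-18-16-24+14 = 86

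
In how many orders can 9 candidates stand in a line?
9! = 362880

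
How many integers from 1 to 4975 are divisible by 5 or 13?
⌊4975/5⌋ + ⌊4975/13⌋ - ⌊4975/65⌋ = 995 + 382 - 76 = 1301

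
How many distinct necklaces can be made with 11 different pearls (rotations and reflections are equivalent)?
(11-1)!/2 = 3628800/2 = 1814400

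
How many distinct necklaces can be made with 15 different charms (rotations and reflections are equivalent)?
(15-1)!/2 = 87178291200/2 = 43589145600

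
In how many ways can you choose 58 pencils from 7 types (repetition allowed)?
C(58+7-1, 7-1) = C(64, 6) = 74974368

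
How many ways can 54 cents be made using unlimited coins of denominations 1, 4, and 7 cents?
Coefficient of x^54 in 1/(1-x^1) · 1/(1-x^4) · 1/(1-x^7). Case on j = number of 7-cent coins (j = 0..7); remainder r = 54 - 7j is made from {1,4} in ⌊r/4⌋+1 ways. r = 54, 47, 40, 33, 26, 19, 12, 5 → 14 + 12 + 11 + 9 + 7 + 5 + 4 + 2 = 64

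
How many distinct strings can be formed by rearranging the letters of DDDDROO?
7! / (4! × 2! × 1!) = 105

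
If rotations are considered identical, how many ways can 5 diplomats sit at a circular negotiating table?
Circular: fix one position, arrange the rest. (5-1)! = 24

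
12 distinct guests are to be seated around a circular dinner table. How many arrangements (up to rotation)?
Circular: fix one position, arrange the rest. (12-1)! = 39916800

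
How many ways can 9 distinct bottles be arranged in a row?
9! = 362880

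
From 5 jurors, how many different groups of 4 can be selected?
C(5,4) = 5!/(4!×1!) = 5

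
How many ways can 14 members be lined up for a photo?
14! = 87178291200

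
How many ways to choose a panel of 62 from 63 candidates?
C(63,62) = 63!/(62!×1!) = 63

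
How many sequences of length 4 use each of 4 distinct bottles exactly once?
4! = 24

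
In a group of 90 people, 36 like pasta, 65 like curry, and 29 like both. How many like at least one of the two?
|A∪B| = |A| + |B| - |A∩B| = 36 + 65 - 29 = 72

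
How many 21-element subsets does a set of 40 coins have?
C(40,21) = 40!/(21!×19!) = 131282408400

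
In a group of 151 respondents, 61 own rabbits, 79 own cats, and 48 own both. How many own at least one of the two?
|A∪B| = |A| + |B| - |A∩B| = 61 + 79 - 48 = 92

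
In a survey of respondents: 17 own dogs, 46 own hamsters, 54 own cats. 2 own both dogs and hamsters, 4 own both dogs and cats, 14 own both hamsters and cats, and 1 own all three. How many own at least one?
|A∪B∪C| = 17+46+54-2-4-14+1 = 98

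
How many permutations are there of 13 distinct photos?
13! = 6227020800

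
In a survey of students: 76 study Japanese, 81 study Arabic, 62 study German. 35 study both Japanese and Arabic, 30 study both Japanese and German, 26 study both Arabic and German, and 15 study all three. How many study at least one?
|A∪B∪C| = 76+81+62-35-30-26+15 = 143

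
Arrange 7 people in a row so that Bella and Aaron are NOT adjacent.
Total - adjacent = 7! - (7-1)!×2 = 5040 - 1440 = 3600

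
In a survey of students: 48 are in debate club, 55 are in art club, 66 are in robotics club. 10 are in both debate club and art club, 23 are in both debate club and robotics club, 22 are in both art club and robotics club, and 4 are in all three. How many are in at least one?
|A∪B∪C| = 48+55+66-10-23-22+4 = 118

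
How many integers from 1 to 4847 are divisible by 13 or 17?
⌊4847/13⌋ + ⌊4847/17⌋ - ⌊4847/221⌋ = 372 + 285 - 21 = 636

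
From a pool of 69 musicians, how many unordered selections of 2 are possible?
C(69,2) = 69!/(2!×67!) = 2346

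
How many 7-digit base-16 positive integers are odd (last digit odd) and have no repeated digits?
Last∈{1,3,5,7,9,11,13,15}. Last=0: 0. Last nonzero: 8×14×P(14,5) = 26906880. Total = 26906880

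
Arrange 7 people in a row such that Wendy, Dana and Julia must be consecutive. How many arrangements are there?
Treat the 3 as one block: (7-3+1)! × 3! = 120 × 6 = 720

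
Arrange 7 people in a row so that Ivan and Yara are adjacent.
Treat as block: (7-1)! × 2! = 720 × 2 = 1440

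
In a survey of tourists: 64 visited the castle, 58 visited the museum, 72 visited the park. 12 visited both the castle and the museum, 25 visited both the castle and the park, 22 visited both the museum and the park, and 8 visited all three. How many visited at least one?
|A∪B∪C| = 64+58+72-12-25-22+8 = 143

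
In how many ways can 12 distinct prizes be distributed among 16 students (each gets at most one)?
P(16,12) = 16!/(16-12)! = 871782912000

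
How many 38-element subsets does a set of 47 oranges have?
C(47,38) = 47!/(38!×9!) = 1362649145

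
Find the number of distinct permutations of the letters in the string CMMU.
4! / (2! × 1! × 1!) = 12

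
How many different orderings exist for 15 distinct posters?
15! = 1307674368000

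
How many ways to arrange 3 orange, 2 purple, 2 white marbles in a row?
7! / (3! × 2! × 2!) = 210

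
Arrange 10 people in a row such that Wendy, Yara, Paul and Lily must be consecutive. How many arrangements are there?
Treat the 4 as one block: (10-4+1)! × 4! = 5040 × 24 = 120960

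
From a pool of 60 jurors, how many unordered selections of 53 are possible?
C(60,53) = 60!/(53!×7!) = 386206920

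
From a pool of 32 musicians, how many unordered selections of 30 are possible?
C(32,30) = 32!/(30!×2!) = 496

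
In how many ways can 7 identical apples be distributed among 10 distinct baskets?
C(7+10-1, 10-1) = C(16, 9) = 11440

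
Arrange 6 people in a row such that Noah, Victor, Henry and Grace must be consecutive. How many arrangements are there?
Treat the 4 as one block: (6-4+1)! × 4! = 6 × 24 = 144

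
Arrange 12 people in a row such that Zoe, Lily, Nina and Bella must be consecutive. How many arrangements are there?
Treat the 4 as one block: (12-4+1)! × 4! = 362880 × 24 = 8709120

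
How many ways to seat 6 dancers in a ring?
Circular: fix one position, arrange the rest. (6-1)! = 120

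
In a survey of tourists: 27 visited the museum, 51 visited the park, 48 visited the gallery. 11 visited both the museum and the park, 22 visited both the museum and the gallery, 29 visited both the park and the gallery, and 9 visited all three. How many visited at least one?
|A∪B∪C| = 27+51+48-11-22-29+9 = 73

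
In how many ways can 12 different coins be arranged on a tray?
12! = 479001600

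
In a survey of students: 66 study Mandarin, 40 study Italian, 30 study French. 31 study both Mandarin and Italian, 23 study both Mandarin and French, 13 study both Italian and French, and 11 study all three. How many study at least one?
|A∪B∪C| = 66+40+30-31-23-13+11 = 80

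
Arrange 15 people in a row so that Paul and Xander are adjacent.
Treat as block: (15-1)! × 2! = 87178291200 × 2 = 174356582400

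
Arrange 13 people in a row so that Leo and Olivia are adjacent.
Treat as block: (13-1)! × 2! = 479001600 × 2 = 958003200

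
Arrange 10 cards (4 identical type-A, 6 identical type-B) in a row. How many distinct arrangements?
10! / (4! × 6!) = 210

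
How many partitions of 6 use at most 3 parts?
By conjugation, equals partitions of 6 into parts ≤ 3. Let r_j(i) = number of partitions of i into parts ≤ j, for i = 0..6. r_1(i) = 1 for all i; r_j(i) = r_{j-1}(i) + r_j(i-j). Rows j = 2..3: ≤2: 1 1 2 2 3 3 4; ≤3: 1 1 2 3 4 5 7. r_3(6) = 7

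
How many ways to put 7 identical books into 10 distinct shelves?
C(7+10-1, 10-1) = C(16, 9) = 11440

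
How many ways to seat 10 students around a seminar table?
Circular: fix one position, arrange the rest. (10-1)! = 362880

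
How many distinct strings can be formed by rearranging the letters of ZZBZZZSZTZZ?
11! / (1! × 1! × 1! × 8!) = 990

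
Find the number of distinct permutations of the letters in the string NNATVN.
6! / (1! × 1! × 3! × 1!) = 120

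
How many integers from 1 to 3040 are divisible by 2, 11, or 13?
⌊3040/2⌋+⌊3040/11⌋+⌊3040/13⌋ - ⌊3040/22⌋-⌊3040/26⌋-⌊3040/143⌋ + ⌊3040/286⌋ = 1520+276+233 - 138-116-21 + 10 = 1764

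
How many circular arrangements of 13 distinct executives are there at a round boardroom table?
Circular: fix one position, arrange the rest. (13-1)! = 479001600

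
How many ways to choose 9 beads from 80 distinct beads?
C(80,9) = 80!/(9!×71!) = 231900297200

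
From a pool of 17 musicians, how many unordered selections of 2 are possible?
C(17,2) = 17!/(2!×15!) = 136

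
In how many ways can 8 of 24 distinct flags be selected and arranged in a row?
P(24,8) = 24!/(24-8)! = 29654190720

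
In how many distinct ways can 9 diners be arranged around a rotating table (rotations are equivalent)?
Circular: fix one position, arrange the rest. (9-1)! = 40320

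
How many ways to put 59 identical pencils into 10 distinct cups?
C(59+10-1, 10-1) = C(68, 9) = 49280065120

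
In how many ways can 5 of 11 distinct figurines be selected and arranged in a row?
P(11,5) = 11!/(11-5)! = 55440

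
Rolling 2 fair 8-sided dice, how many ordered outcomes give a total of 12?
Coefficient of x^12 in (x + x² + ... + x^8)^2. By inclusion-exclusion on dice exceeding 8: Σ_j (-1)^j C(2,j)·C(12-1-8j, 1) = C(2,0)·C(11,1) - C(2,1)·C(3,1) = 1·11 - 2·3 = 5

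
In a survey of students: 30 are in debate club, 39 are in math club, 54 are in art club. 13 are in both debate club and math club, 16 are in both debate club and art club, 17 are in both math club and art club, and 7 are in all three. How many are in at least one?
|A∪B∪C| = 30+39+54-13-16-17+7 = 84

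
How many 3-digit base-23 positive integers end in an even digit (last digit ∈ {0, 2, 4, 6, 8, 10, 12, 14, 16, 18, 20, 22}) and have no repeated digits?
Last∈{0,2,4,6,8,10,12,14,16,18,20,22}. Last=0: 462. Last nonzero: 11×21×P(21,1) = 4851. Total = 5313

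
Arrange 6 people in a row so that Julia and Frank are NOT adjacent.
Total - adjacent = 6! - (6-1)!×2 = 720 - 240 = 480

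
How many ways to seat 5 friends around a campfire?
Circular: fix one position, arrange the rest. (5-1)! = 24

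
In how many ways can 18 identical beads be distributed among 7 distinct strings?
C(18+7-1, 7-1) = C(24, 6) = 134596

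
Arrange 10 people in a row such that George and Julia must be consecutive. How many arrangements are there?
Treat the 2 as one block: (10-2+1)! × 2! = 362880 × 2 = 725760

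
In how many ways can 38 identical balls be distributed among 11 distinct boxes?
C(38+11-1, 11-1) = C(48, 10) = 6540715896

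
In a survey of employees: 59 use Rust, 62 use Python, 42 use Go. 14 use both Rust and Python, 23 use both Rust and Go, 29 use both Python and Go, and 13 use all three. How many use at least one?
|A∪B∪C| = 59+62+42-14-23-29+13 = 110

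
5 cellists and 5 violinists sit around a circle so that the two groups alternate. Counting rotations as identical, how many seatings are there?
Fix one of the cellists: (5-1)! ways for the remaining cellists, × 5! ways for the violinists = 24 × 120 = 2880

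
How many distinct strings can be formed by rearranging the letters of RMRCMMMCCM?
10! / (3! × 2! × 5!) = 2520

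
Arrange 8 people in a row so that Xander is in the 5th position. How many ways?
Fix one position: (8-1)! = 5040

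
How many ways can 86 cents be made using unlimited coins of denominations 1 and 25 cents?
Coefficient of x^86 in 1/(1-x^1) · 1/(1-x^25). Use j coins of 25 for j = 0..⌊86/25⌋ = 3, the rest in 1s: 3 + 1 = 4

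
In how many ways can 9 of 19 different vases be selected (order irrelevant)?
C(19,9) = 19!/(9!×10!) = 92378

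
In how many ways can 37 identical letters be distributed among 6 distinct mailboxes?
C(37+6-1, 6-1) = C(42, 5) = 850668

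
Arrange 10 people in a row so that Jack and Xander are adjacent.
Treat as block: (10-1)! × 2! = 362880 × 2 = 725760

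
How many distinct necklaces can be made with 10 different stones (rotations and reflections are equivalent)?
(10-1)!/2 = 362880/2 = 181440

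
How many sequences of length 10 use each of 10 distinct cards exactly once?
10! = 3628800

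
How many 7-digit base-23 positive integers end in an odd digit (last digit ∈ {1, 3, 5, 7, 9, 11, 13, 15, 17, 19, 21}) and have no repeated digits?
Last∈{1,3,5,7,9,11,13,15,17,19,21}. Last=0: 0. Last nonzero: 11×21×P(21,5) = 564074280. Total = 564074280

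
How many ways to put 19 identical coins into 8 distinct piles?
C(19+8-1, 8-1) = C(26, 7) = 657800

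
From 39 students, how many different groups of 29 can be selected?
C(39,29) = 39!/(29!×10!) = 635745396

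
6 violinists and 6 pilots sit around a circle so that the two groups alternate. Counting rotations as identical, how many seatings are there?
Fix one of the violinists: (6-1)! ways for the remaining violinists, × 6! ways for the pilots = 120 × 720 = 86400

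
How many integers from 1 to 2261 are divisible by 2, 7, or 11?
⌊2261/2⌋+⌊2261/7⌋+⌊2261/11⌋ - ⌊2261/14⌋-⌊2261/22⌋-⌊2261/77⌋ + ⌊2261/154⌋ = 1130+323+205 - 161-102-29 + 14 = 1380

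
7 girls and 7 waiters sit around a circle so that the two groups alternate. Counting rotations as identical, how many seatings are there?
Fix one of the girls: (7-1)! ways for the remaining girls, × 7! ways for the waiters = 720 × 5040 = 3628800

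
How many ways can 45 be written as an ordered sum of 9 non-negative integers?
C(45+9-1, 9-1) = C(53, 8) = 886322710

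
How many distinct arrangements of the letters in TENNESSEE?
9! / (1! × 4! × 2! × 2!) = 3780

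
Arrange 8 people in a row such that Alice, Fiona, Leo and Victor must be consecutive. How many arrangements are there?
Treat the 4 as one block: (8-4+1)! × 4! = 120 × 24 = 2880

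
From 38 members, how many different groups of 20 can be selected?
C(38,20) = 38!/(20!×18!) = 33578000610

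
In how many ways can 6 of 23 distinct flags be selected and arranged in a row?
P(23,6) = 23!/(23-6)! = 72681840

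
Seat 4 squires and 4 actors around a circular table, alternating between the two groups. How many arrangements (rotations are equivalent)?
Fix one of the squires: (4-1)! ways for the remaining squires, × 4! ways for the actors = 6 × 24 = 144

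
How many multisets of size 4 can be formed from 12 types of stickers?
C(4+12-1, 12-1) = C(15, 11) = 1365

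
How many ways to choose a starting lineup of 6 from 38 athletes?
C(38,6) = 38!/(6!×32!) = 2760681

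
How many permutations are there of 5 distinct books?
5! = 120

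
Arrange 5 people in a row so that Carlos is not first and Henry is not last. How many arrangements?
By inclusion-exclusion: 5! - 2×(5-1)! + (5-2)! = 120 - 48 + 6 = 78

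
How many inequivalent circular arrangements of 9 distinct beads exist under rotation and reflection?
(9-1)!/2 = 40320/2 = 20160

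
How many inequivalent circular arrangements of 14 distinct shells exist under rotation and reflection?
(14-1)!/2 = 6227020800/2 = 3113510400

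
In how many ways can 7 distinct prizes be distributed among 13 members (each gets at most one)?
P(13,7) = 13!/(13-7)! = 8648640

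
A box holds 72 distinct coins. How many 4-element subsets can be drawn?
C(72,4) = 72!/(4!×68!) = 1028790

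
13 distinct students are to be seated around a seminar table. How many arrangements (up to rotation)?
Circular: fix one position, arrange the rest. (13-1)! = 479001600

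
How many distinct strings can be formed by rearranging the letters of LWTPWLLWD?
9! / (1! × 3! × 1! × 3! × 1!) = 10080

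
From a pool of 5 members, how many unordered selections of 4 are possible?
C(5,4) = 5!/(4!×1!) = 5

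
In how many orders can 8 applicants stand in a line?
8! = 40320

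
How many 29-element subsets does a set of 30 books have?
C(30,29) = 30!/(29!×1!) = 30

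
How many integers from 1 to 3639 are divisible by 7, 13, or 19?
⌊3639/7⌋+⌊3639/13⌋+⌊3639/19⌋ - ⌊3639/91⌋-⌊3639/133⌋-⌊3639/247⌋ + ⌊3639/1729⌋ = 519+279+191 - 39-27-14 + 2 = 911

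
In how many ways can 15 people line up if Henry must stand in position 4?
Fix one position: (15-1)! = 87178291200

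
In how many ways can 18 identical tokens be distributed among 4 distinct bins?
C(18+4-1, 4-1) = C(21, 3) = 1330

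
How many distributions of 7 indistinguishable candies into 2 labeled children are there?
C(7+2-1, 2-1) = C(8, 1) = 8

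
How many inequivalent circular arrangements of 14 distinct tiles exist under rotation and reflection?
(14-1)!/2 = 6227020800/2 = 3113510400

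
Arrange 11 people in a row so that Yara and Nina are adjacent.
Treat as block: (11-1)! × 2! = 3628800 × 2 = 7257600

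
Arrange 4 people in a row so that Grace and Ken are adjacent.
Treat as block: (4-1)! × 2! = 6 × 2 = 12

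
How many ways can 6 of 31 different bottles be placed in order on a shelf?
P(31,6) = 31!/(31-6)! = 530122320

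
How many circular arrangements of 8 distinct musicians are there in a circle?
Circular: fix one position, arrange the rest. (8-1)! = 5040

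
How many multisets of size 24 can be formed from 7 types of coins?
C(24+7-1, 7-1) = C(30, 6) = 593775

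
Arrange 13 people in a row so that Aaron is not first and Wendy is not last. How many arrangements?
By inclusion-exclusion: 13! - 2×(13-1)! + (13-2)! = 6227020800 - 958003200 + 39916800 = 5308934400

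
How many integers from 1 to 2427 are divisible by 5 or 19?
⌊2427/5⌋ + ⌊2427/19⌋ - ⌊2427/95⌋ = 485 + 127 - 25 = 587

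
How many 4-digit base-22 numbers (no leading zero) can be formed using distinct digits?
First digit: 21 choices (nonzero). Then descending: 21 × 21 × 20 × 19 = 167580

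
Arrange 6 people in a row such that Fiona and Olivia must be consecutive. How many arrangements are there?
Treat the 2 as one block: (6-2+1)! × 2! = 120 × 2 = 240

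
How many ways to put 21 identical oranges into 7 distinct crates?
C(21+7-1, 7-1) = C(27, 6) = 296010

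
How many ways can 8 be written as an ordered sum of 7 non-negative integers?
C(8+7-1, 7-1) = C(14, 6) = 3003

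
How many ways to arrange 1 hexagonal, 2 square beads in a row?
3! / (1! × 2!) = 3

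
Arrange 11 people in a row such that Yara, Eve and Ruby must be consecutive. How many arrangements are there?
Treat the 3 as one block: (11-3+1)! × 3! = 362880 × 6 = 2177280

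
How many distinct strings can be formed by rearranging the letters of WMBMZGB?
7! / (2! × 1! × 1! × 1! × 2!) = 1260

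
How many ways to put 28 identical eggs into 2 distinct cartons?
C(28+2-1, 2-1) = C(29, 1) = 29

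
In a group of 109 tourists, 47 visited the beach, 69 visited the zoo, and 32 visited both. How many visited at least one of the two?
|A∪B| = |A| + |B| - |A∩B| = 47 + 69 - 32 = 84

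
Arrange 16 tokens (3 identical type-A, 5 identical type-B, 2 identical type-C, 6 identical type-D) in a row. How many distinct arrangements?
16! / (3! × 5! × 2! × 6!) = 20180160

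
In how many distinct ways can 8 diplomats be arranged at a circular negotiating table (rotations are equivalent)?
Circular: fix one position, arrange the rest. (8-1)! = 5040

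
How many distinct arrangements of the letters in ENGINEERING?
11! / (3! × 3! × 2! × 2! × 1!) = 277200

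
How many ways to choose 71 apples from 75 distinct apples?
C(75,71) = 75!/(71!×4!) = 1215450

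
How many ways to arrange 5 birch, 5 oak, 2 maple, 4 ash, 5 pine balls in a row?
21! / (5! × 5! × 2! × 4! × 5!) = 615969113760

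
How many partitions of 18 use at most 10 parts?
By conjugation, equals partitions of 18 into parts ≤ 10. Let r_j(i) = number of partitions of i into parts ≤ j, for i = 0..18. r_1(i) = 1 for all i; r_j(i) = r_{j-1}(i) + r_j(i-j). Rows j = 2..10: ≤2: 1 1 2 2 3 3 4 4 5 5 6 6 7 7 8 8 9 9 10; ≤3: 1 1 2 3 4 5 7 8 10 12 14 16 19 21 24 27 30 33 37; ≤4: 1 1 2 3 5 6 9 11 15 18 23 27 34 39 47 54 64 72 84; ≤5: 1 1 2 3 5 7 10 13 18 23 30 37 47 57 70 84 101 119 141; ≤6: 1 1 2 3 5 7 11 14 20 26 35 44 58 71 90 110 136 163 199; ≤7: 1 1 2 3 5 7 11 15 21 28 38 49 65 82 105 131 164 201 248; ≤8: 1 1 2 3 5 7 11 15 22 29 40 52 70 89 116 146 186 230 288; ≤9: 1 1 2 3 5 7 11 15 22 30 41 54 73 94 123 157 201 252 318; ≤10: 1 1 2 3 5 7 11 15 22 30 42 55 75 97 128 164 212 267 340. r_10(18) = 340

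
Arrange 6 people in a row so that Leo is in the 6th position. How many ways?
Fix one position: (6-1)! = 120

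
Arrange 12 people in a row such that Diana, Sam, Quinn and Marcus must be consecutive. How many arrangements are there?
Treat the 4 as one block: (12-4+1)! × 4! = 362880 × 24 = 8709120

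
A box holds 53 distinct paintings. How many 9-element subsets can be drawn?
C(53,9) = 53!/(9!×44!) = 4431613550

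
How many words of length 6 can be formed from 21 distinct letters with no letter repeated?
P(21,6) = 21!/(21-6)! = 39070080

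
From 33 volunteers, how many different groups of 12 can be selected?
C(33,12) = 33!/(12!×21!) = 354817320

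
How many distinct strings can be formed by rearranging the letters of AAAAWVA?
7! / (1! × 1! × 5!) = 42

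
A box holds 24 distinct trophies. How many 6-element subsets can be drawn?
C(24,6) = 24!/(6!×18!) = 134596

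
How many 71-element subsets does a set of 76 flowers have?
C(76,71) = 76!/(71!×5!) = 18474840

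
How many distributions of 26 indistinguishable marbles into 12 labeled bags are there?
C(26+12-1, 12-1) = C(37, 11) = 854992152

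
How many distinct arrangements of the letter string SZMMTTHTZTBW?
12! / (2! × 1! × 4! × 1! × 2! × 1! × 1!) = 4989600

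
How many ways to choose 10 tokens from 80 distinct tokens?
C(80,10) = 80!/(10!×70!) = 1646492110120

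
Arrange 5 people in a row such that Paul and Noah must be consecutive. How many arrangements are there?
Treat the 2 as one block: (5-2+1)! × 2! = 24 × 2 = 48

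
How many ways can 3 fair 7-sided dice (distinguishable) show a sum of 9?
Coefficient of x^9 in (x + x² + ... + x^7)^3. By inclusion-exclusion on dice exceeding 7: Σ_j (-1)^j C(3,j)·C(9-1-7j, 2) = C(3,0)·C(8,2) = 1·28 = 28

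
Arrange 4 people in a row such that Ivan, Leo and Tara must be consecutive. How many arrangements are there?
Treat the 3 as one block: (4-3+1)! × 3! = 2 × 6 = 12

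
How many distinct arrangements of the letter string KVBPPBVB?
8! / (2! × 2! × 3! × 1!) = 1680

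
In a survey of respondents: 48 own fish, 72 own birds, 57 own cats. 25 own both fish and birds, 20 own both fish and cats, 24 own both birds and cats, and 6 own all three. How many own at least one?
|A∪B∪C| = 48+72+57-25-20-24+6 = 114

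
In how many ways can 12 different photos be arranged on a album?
12! = 479001600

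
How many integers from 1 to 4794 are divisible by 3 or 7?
⌊4794/3⌋ + ⌊4794/7⌋ - ⌊4794/21⌋ = 1598 + 684 - 228 = 2054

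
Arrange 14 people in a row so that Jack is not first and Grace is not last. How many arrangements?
By inclusion-exclusion: 14! - 2×(14-1)! + (14-2)! = 87178291200 - 12454041600 + 479001600 = 75203251200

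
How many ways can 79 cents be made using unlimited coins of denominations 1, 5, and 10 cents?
Coefficient of x^79 in 1/(1-x^1) · 1/(1-x^5) · 1/(1-x^10). Case on j = number of 10-cent coins (j = 0..7); remainder r = 79 - 10j is made from {1,5} in ⌊r/5⌋+1 ways. r = 79, 69, 59, 49, 39, 29, 19, 9 → 16 + 14 + 12 + 10 + 8 + 6 + 4 + 2 = 72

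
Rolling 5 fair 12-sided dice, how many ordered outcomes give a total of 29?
Coefficient of x^29 in (x + x² + ... + x^12)^5. By inclusion-exclusion on dice exceeding 12: Σ_j (-1)^j C(5,j)·C(29-1-12j, 4) = C(5,0)·C(28,4) - C(5,1)·C(16,4) + C(5,2)·C(4,4) = 1·20475 - 5·1820 + 10·1 = 11385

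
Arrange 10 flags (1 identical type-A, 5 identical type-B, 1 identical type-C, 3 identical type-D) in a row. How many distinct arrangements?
10! / (1! × 5! × 1! × 3!) = 5040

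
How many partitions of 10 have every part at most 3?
Let r_j(i) = number of partitions of i into parts ≤ j, for i = 0..10. r_1(i) = 1 for all i; r_j(i) = r_{j-1}(i) + r_j(i-j). Rows j = 2..3: ≤2: 1 1 2 2 3 3 4 4 5 5 6; ≤3: 1 1 2 3 4 5 7 8 10 12 14. r_3(10) = 14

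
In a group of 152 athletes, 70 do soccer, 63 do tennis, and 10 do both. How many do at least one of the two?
|A∪B| = |A| + |B| - |A∩B| = 70 + 63 - 10 = 123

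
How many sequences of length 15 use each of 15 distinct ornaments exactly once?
15! = 1307674368000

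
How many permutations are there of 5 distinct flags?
5! = 120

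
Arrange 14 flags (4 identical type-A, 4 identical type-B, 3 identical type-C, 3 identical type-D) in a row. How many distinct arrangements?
14! / (4! × 4! × 3! × 3!) = 4204200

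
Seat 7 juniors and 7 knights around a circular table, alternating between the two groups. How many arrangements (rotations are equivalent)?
Fix one of the juniors: (7-1)! ways for the remaining juniors, × 7! ways for the knights = 720 × 5040 = 3628800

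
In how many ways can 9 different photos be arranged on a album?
9! = 362880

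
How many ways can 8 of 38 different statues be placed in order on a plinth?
P(38,8) = 38!/(38-8)! = 1971788797440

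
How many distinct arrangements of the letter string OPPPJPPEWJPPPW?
14! / (1! × 2! × 1! × 8! × 2!) = 540540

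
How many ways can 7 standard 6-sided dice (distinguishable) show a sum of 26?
Coefficient of x^26 in (x + x² + ... + x^6)^7. By inclusion-exclusion on dice exceeding 6: Σ_j (-1)^j C(7,j)·C(26-1-6j, 6) = C(7,0)·C(25,6) - C(7,1)·C(19,6) + C(7,2)·C(13,6) - C(7,3)·C(7,6) = 1·177100 - 7·27132 + 21·1716 - 35·7 = 22967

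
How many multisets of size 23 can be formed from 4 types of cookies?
C(23+4-1, 4-1) = C(26, 3) = 2600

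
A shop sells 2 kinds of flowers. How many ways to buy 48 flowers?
C(48+2-1, 2-1) = C(49, 1) = 49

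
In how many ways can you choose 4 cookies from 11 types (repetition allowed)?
C(4+11-1, 11-1) = C(14, 10) = 1001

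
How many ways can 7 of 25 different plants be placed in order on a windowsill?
P(25,7) = 25!/(25-7)! = 2422728000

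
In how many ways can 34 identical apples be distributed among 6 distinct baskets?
C(34+6-1, 6-1) = C(39, 5) = 575757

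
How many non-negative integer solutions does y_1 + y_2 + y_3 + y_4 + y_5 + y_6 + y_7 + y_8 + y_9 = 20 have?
C(20+9-1, 9-1) = C(28, 8) = 3108105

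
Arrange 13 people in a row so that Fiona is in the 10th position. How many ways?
Fix one position: (13-1)! = 479001600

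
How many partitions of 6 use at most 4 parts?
By conjugation, equals partitions of 6 into parts ≤ 4. Let r_j(i) = number of partitions of i into parts ≤ j, for i = 0..6. r_1(i) = 1 for all i; r_j(i) = r_{j-1}(i) + r_j(i-j). Rows j = 2..4: ≤2: 1 1 2 2 3 3 4; ≤3: 1 1 2 3 4 5 7; ≤4: 1 1 2 3 5 6 9. r_4(6) = 9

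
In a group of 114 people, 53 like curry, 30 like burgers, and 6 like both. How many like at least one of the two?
|A∪B| = |A| + |B| - |A∩B| = 53 + 30 - 6 = 77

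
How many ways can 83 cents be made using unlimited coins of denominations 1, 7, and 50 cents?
Coefficient of x^83 in 1/(1-x^1) · 1/(1-x^7) · 1/(1-x^50). Case on j = number of 50-cent coins (j = 0..1); remainder r = 83 - 50j is made from {1,7} in ⌊r/7⌋+1 ways. r = 83, 33 → 12 + 5 = 17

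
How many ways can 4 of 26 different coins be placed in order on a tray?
P(26,4) = 26!/(26-4)! = 358800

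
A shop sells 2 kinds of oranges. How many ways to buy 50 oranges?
C(50+2-1, 2-1) = C(51, 1) = 51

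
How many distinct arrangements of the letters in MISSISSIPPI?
11! / (1! × 4! × 4! × 2!) = 34650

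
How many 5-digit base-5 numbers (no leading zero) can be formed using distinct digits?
First digit: 4 choices (nonzero). Then descending: 4 × 4 × 3 × 2 × 1 = 96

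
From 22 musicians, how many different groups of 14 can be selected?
C(22,14) = 22!/(14!×8!) = 319770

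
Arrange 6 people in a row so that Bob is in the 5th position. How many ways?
Fix one position: (6-1)! = 120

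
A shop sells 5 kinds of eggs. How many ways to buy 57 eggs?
C(57+5-1, 5-1) = C(61, 4) = 521855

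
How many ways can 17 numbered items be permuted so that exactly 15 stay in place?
Choose the 15 fixed points C(17,15) = 136, derange the rest: !2 = Σ_{j=0}^{2} (-1)^j·2!/j! = 2 - 2 + 1 = 1. Product = 136 × 1 = 136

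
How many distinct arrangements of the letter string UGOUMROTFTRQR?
13! / (2! × 1! × 1! × 3! × 2! × 1! × 1! × 2!) = 129729600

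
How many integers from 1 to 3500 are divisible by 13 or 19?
⌊3500/13⌋ + ⌊3500/19⌋ - ⌊3500/247⌋ = 269 + 184 - 14 = 439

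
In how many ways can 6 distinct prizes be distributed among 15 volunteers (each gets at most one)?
P(15,6) = 15!/(15-6)! = 3603600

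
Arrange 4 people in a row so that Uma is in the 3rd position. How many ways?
Fix one position: (4-1)! = 6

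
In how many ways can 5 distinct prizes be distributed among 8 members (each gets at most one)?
P(8,5) = 8!/(8-5)! = 6720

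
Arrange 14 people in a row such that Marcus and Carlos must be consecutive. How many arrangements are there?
Treat the 2 as one block: (14-2+1)! × 2! = 6227020800 × 2 = 12454041600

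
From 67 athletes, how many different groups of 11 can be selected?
C(67,11) = 67!/(11!×56!) = 1285063345176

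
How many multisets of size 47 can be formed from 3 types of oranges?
C(47+3-1, 3-1) = C(49, 2) = 1176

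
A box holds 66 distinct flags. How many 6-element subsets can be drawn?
C(66,6) = 66!/(6!×60!) = 90858768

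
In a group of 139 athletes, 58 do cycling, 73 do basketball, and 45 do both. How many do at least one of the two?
|A∪B| = |A| + |B| - |A∩B| = 58 + 73 - 45 = 86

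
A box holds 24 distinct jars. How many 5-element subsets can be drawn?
C(24,5) = 24!/(5!×19!) = 42504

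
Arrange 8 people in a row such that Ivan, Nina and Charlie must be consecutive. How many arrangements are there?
Treat the 3 as one block: (8-3+1)! × 3! = 720 × 6 = 4320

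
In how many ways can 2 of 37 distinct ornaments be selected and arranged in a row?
P(37,2) = 37!/(37-2)! = 1332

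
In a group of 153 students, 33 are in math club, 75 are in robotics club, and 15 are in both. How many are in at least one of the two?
|A∪B| = |A| + |B| - |A∩B| = 33 + 75 - 15 = 93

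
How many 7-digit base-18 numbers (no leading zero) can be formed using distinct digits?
First digit: 17 choices (nonzero). Then descending: 17 × 17 × 16 × 15 × 14 × 13 × 12 = 151482240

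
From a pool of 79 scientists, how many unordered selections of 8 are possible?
C(79,8) = 79!/(8!×71!) = 26088783435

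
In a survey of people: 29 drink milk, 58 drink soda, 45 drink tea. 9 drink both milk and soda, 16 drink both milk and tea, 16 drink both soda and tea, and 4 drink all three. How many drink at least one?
|A∪B∪C| = 29+58+45-9-16-16+4 = 95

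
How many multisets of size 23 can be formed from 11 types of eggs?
C(23+11-1, 11-1) = C(33, 10) = 92561040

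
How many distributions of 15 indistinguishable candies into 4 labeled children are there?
C(15+4-1, 4-1) = C(18, 3) = 816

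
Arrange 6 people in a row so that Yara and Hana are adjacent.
Treat as block: (6-1)! × 2! = 120 × 2 = 240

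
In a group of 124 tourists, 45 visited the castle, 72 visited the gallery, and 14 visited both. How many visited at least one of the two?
|A∪B| = |A| + |B| - |A∩B| = 45 + 72 - 14 = 103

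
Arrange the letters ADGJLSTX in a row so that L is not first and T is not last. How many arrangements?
By inclusion-exclusion: 8! - 2×(8-1)! + (8-2)! = 40320 - 10080 + 720 = 30960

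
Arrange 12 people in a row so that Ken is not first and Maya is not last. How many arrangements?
By inclusion-exclusion: 12! - 2×(12-1)! + (12-2)! = 479001600 - 79833600 + 3628800 = 402796800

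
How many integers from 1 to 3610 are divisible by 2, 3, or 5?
⌊3610/2⌋+⌊3610/3⌋+⌊3610/5⌋ - ⌊3610/6⌋-⌊3610/10⌋-⌊3610/15⌋ + ⌊3610/30⌋ = 1805+1203+722 - 601-361-240 + 120 = 2648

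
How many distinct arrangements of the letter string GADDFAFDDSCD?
12! / (1! × 1! × 1! × 5! × 2! × 2!) = 997920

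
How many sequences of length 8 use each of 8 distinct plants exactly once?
8! = 40320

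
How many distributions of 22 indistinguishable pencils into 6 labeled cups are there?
C(22+6-1, 6-1) = C(27, 5) = 80730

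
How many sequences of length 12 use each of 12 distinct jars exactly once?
12! = 479001600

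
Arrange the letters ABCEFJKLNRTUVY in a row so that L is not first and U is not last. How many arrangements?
By inclusion-exclusion: 14! - 2×(14-1)! + (14-2)! = 87178291200 - 12454041600 + 479001600 = 75203251200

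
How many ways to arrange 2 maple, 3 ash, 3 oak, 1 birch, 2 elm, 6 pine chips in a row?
17! / (2! × 3! × 3! × 1! × 2! × 6!) = 3430627200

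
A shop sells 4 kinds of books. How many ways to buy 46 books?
C(46+4-1, 4-1) = C(49, 3) = 18424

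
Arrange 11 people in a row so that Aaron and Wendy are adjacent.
Treat as block: (11-1)! × 2! = 3628800 × 2 = 7257600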